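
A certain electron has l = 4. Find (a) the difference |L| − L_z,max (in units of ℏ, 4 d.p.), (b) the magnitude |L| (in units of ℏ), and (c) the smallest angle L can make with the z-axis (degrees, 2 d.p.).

|L|−L_z,max ≈ 0.4721ℏ; |L| = 2√5 ℏ ≈ 4.472ℏ; θ_min ≈ 26.57°

|L| − L_z,max = (2√5 − 4)ℏ ≈ 0.4721ℏ.
|L| = ℏ√(4·5) = 2√5 ℏ ≈ 4.472ℏ.
cos θ_min = 4/√20, so θ_min ≈ 26.57°.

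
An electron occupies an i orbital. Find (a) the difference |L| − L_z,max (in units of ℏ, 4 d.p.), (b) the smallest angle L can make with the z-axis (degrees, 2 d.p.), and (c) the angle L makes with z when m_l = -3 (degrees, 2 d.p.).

An i state has l = 6.
|L| − L_z,max = (√42 − 6)ℏ ≈ 0.4807ℏ.
cos θ_min = 6/√42, so θ_min ≈ 22.21°.
For m_l = -3: cos θ = -3/√42, θ ≈ 117.58°.

|L|−L_z,max ≈ 0.4807ℏ; θ_min ≈ 22.21°; θ(m_l=-3) ≈ 117.58°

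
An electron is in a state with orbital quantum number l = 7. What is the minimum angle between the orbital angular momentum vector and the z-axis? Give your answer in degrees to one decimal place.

|L| = ℏ√(l(l+1)) = 2√14 ℏ.
The smallest angle corresponds to the largest L_z, i.e. m_l = l = 7, giving L_z = 7ℏ.
cos θ_min = 7/√56, so θ_min ≈ 20.7°.

θ_min ≈ 20.7°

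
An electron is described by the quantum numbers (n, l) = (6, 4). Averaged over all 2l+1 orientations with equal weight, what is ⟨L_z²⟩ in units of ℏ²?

⟨L_z²⟩ = 6.667 ℏ²

m_l ∈ {-4, -3, -2, -1, 0, 1, 2, 3, 4}.
⟨L_z²⟩ = ℏ²·l(l+1)/3 = 6.667ℏ².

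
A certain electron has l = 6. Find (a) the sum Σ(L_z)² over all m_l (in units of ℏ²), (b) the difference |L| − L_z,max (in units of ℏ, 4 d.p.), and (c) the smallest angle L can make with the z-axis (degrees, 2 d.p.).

Σ m_l² = 182, so Σ(L_z)² = 182 ℏ².
|L| − L_z,max = (√42 − 6)ℏ ≈ 0.4807ℏ.
cos θ_min = 6/√42, so θ_min ≈ 22.21°.

Σ(L_z)² = 182 ℏ²; |L|−L_z,max ≈ 0.4807ℏ; θ_min ≈ 22.21°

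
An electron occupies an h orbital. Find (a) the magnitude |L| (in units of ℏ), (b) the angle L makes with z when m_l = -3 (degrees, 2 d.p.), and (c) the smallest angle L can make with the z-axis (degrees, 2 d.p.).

|L| = √30 ℏ ≈ 5.477ℏ; θ(m_l=-3) ≈ 123.21°; θ_min ≈ 24.09°

For an h orbital, l = 5.
|L| = ℏ√(5·6) = √30 ℏ ≈ 5.477ℏ.
For m_l = -3: cos θ = -3/√30, θ ≈ 123.21°.
cos θ_min = 5/√30, so θ_min ≈ 24.09°.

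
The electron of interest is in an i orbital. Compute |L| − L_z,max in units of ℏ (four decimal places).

|L| − L_z,max ≈ 0.4807ℏ

An i state has l = 6.
|L| = √42 ℏ ≈ 6.4807ℏ, while L_z,max = lℏ = 6ℏ.
The difference is (√42 − 6)ℏ ≈ 0.4807ℏ.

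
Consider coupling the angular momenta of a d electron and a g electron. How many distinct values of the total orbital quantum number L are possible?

Angular momentum addition gives L = |l₁ − l₂|, …, l₁ + l₂.
L ∈ {2, 3, 4, 5, 6}.
That is 5 values.

5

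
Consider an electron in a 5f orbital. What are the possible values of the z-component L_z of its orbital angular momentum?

L_z ∈ {−3ℏ, −2ℏ, −ℏ, 0, ℏ, 2ℏ, 3ℏ}

5f means n = 5, l = 3.
L_z = m_l ℏ with m_l ranging from −l to +l in integer steps.
For l = 3: m_l ∈ {-3, -2, -1, 0, 1, 2, 3}.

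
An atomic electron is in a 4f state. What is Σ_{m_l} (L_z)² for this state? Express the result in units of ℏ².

For 4f, l = 3.
m_l ∈ {-3, -2, -1, 0, 1, 2, 3}.
Summing m² from −3 to 3: Σ m_l² = 28.

Σ(L_z)² = 28 ℏ²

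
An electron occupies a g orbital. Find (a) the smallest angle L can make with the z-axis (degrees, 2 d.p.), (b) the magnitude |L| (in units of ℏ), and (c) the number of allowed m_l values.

G corresponds to l = 4.
cos θ_min = 4/√20, so θ_min ≈ 26.57°.
|L| = ℏ√(4·5) = 2√5 ℏ ≈ 4.472ℏ.
There are 2l+1 = 9 values of m_l.

θ_min ≈ 26.57°; |L| = 2√5 ℏ ≈ 4.472ℏ; 9 values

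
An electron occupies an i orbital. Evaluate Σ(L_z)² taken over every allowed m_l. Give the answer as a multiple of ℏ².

Σ(L_z)² = 182 ℏ²

An i state has l = 6.
The allowed m_l values are -6, -5, -4, -3, -2, -1, 0, 1, 2, 3, 4, 5, 6.
Σ m_l² = 2·(1 + 4 + 9 + 16 + 25 + 36) = 182.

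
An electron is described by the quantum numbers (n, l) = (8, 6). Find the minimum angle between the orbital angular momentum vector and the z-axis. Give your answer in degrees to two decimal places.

θ_min ≈ 22.21°

|L| = ℏ√(l(l+1)) = √42 ℏ.
The smallest angle corresponds to the largest L_z, i.e. m_l = l = 6, giving L_z = 6ℏ.
cos θ_min = 6/√42, so θ_min ≈ 22.21°.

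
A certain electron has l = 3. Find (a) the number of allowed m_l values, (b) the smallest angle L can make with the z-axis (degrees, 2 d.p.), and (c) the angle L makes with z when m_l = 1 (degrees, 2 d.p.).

There are 2l+1 = 7 values of m_l.
cos θ_min = 3/√12, so θ_min ≈ 30.00°.
For m_l = 1: cos θ = 1/√12, θ ≈ 73.22°.

7 values; θ_min ≈ 30.00°; θ(m_l=1) ≈ 73.22°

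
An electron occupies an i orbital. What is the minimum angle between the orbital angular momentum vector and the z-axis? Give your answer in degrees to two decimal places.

The letter i corresponds to l = 6.
|L| = ℏ√(l(l+1)) = √42 ℏ.
The smallest angle corresponds to the largest L_z, i.e. m_l = l = 6, giving L_z = 6ℏ.
cos θ_min = 6/√42, so θ_min ≈ 22.21°.

θ_min ≈ 22.21°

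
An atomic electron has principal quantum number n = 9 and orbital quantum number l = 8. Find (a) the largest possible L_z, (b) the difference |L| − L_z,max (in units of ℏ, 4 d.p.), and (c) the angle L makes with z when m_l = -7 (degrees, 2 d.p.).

L_z,max = lℏ = 8ℏ.
|L| − L_z,max = (6√2 − 8)ℏ ≈ 0.4853ℏ.
For m_l = -7: cos θ = -7/√72, θ ≈ 145.58°.

L_z,max = 8ℏ; |L|−L_z,max ≈ 0.4853ℏ; θ(m_l=-7) ≈ 145.58°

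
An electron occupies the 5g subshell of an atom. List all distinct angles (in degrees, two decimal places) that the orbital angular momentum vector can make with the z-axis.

The 5g subshell has l = 4.
|L|² = l(l+1)ℏ² = 20ℏ², so |L| = 2√5 ℏ.
cos θ = m_l/√20 for each m_l ∈ {-4, -3, -2, -1, 0, 1, 2, 3, 4}.

θ ∈ {26.57°, 47.87°, 63.43°, 77.08°, 90.00°, 102.92°, 116.57°, 132.13°, 153.43°}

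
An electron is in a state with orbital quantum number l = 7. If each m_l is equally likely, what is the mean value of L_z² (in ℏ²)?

m_l runs from −7 to 7, i.e. {-7, -6, -5, -4, -3, -2, -1, 0, 1, 2, 3, 4, 5, 6, 7}.
⟨L_z²⟩ = ℏ²·(Σ m_l²)/(2l+1) = ℏ²·280/15 = 18.67ℏ².

⟨L_z²⟩ = 18.67 ℏ²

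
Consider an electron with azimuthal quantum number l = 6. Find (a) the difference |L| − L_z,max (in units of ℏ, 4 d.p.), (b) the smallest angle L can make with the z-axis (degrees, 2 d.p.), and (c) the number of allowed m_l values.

|L| − L_z,max = (√42 − 6)ℏ ≈ 0.4807ℏ.
cos θ_min = 6/√42, so θ_min ≈ 22.21°.
There are 2l+1 = 13 values of m_l.

|L|−L_z,max ≈ 0.4807ℏ; θ_min ≈ 22.21°; 13 values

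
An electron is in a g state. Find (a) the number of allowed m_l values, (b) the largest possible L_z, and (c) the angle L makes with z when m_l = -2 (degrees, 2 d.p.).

For a g orbital, l = 4.
There are 2l+1 = 9 values of m_l.
L_z,max = lℏ = 4ℏ.
For m_l = -2: cos θ = -2/√20, θ ≈ 116.57°.

9 values; L_z,max = 4ℏ; θ(m_l=-2) ≈ 116.57°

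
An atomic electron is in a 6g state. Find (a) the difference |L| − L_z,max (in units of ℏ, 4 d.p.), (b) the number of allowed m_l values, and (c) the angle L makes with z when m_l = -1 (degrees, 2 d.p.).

For 6g, l = 4.
|L| − L_z,max = (2√5 − 4)ℏ ≈ 0.4721ℏ.
There are 2l+1 = 9 values of m_l.
For m_l = -1: cos θ = -1/√20, θ ≈ 102.92°.

|L|−L_z,max ≈ 0.4721ℏ; 9 values; θ(m_l=-1) ≈ 102.92°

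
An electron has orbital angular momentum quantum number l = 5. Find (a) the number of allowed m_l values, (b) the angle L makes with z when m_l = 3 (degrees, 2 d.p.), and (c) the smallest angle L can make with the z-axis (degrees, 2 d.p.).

11 values; θ(m_l=3) ≈ 56.79°; θ_min ≈ 24.09°

There are 2l+1 = 11 values of m_l.
For m_l = 3: cos θ = 3/√30, θ ≈ 56.79°.
cos θ_min = 5/√30, so θ_min ≈ 24.09°.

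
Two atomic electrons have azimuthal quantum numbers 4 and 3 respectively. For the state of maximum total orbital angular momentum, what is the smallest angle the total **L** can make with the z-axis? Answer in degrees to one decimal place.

Angular momentum addition gives L = |l₁ − l₂|, …, l₁ + l₂.
So L can be 1, 2, 3, 4, 5, 6, 7.
The maximum is L = 7, with |L_tot| = ℏ√(7·8) = 2√14 ℏ.
The minimum angle with z is arccos(7/√56) ≈ 20.7°.

θ_min ≈ 20.7°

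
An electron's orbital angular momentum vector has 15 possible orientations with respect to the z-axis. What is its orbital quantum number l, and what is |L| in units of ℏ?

l = 7, |L| = 2√14 ℏ ≈ 7.483ℏ

15 = 2l + 1, so l = (15−1)/2 = 7.
|L| = ℏ√(l(l+1)) = ℏ√(7·8) = 2√14 ℏ.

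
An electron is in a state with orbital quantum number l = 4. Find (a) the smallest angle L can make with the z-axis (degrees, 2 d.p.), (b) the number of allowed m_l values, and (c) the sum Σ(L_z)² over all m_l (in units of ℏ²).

θ_min ≈ 26.57°; 9 values; Σ(L_z)² = 60 ℏ²

cos θ_min = 4/√20, so θ_min ≈ 26.57°.
There are 2l+1 = 9 values of m_l.
Σ m_l² = 60, so Σ(L_z)² = 60 ℏ².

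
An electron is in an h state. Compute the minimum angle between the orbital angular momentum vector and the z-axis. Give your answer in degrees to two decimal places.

An h state has l = 5.
|L| = √(l(l+1)) ℏ = √30 ℏ.
The smallest angle corresponds to the largest L_z, i.e. m_l = l = 5, giving L_z = 5ℏ.
cos θ_min = 5/√30, so θ_min ≈ 24.09°.

θ_min ≈ 24.09°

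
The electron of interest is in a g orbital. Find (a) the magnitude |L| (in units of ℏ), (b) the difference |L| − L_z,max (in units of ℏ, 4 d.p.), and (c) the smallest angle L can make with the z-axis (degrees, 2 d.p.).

|L| = 2√5 ℏ ≈ 4.472ℏ; |L|−L_z,max ≈ 0.4721ℏ; θ_min ≈ 26.57°

G corresponds to l = 4.
|L| = ℏ√(4·5) = 2√5 ℏ ≈ 4.472ℏ.
|L| − L_z,max = (2√5 − 4)ℏ ≈ 0.4721ℏ.
cos θ_min = 4/√20, so θ_min ≈ 26.57°.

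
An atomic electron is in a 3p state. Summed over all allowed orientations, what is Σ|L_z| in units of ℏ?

3p means n = 3, l = 1.
m_l ∈ {-1, 0, 1}.
Σ|m_l| = l(l+1) = 2.

Σ|L_z| = 2 ℏ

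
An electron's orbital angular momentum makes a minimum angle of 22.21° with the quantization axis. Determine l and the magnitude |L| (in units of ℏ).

l = 6, |L| = √42 ℏ ≈ 6.481ℏ

cos θ_min = l/√(l(l+1)) = √(l/(l+1)), so l/(l+1) = cos²(22.21°) = 0.8571.
l = cos²θ/sin²θ ≈ 6.
Then |L| = ℏ√(6·7) = √42 ℏ.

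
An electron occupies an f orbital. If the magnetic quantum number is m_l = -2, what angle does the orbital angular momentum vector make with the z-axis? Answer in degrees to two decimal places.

An f state has l = 3.
|L| = ℏ√(l(l+1)) = 2√3 ℏ.
L_z = m_l ℏ = −2ℏ.
cos θ = L_z/|L| = -2/√12, so θ ≈ 125.26°.

θ ≈ 125.26°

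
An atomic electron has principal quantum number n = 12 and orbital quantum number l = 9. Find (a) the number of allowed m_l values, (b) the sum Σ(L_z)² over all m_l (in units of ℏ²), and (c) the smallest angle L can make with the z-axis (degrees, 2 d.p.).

19 values; Σ(L_z)² = 570 ℏ²; θ_min ≈ 18.43°

There are 2l+1 = 19 values of m_l.
Σ m_l² = 570, so Σ(L_z)² = 570 ℏ².
cos θ_min = 9/√90, so θ_min ≈ 18.43°.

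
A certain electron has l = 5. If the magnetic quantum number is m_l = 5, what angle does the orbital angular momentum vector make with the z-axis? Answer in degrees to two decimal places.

|L| = ℏ√(l(l+1)) = √30 ℏ.
L_z = m_l ℏ = 5ℏ.
cos θ = L_z/|L| = 5/√30, so θ ≈ 24.09°.

θ ≈ 24.09°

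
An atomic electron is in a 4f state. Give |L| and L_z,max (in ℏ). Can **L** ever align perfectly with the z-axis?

No: L_z,max = 3ℏ < |L| = 2√3 ℏ ≈ 3.464ℏ

The 4f subshell has l = 3.
|L| = 2√3 ℏ ≈ 3.4641ℏ, while L_z,max = lℏ = 3ℏ.
Since |L| > L_z,max, the vector can never point exactly along z; the closest it comes is θ_min = arccos(3/√12) ≈ 30.0°.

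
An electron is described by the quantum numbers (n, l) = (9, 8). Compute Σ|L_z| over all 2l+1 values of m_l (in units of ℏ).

Σ|L_z| = 72 ℏ

m_l runs from −8 to 8, i.e. {-8, -7, -6, -5, -4, -3, -2, -1, 0, 1, 2, 3, 4, 5, 6, 7, 8}.
Σ|m_l| = l(l+1) = 72.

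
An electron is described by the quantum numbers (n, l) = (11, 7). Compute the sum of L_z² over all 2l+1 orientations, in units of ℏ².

Σ(L_z)² = 280 ℏ²

m_l ∈ {-7, -6, -5, -4, -3, -2, -1, 0, 1, 2, 3, 4, 5, 6, 7}.
Summing m² from −7 to 7: Σ m_l² = 280.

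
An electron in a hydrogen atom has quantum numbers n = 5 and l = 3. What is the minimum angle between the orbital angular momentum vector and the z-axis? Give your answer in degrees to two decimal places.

θ_min ≈ 30.00°

|L| = √(l(l+1)) ℏ = 2√3 ℏ.
The smallest angle corresponds to the largest L_z, i.e. m_l = l = 3, giving L_z = 3ℏ.
cos θ_min = 3/√12, so θ_min ≈ 30.00°.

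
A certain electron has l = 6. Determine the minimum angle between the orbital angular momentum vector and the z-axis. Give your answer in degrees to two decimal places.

θ_min ≈ 22.21°

|L| = √(l(l+1)) ℏ = √42 ℏ.
The smallest angle corresponds to the largest L_z, i.e. m_l = l = 6, giving L_z = 6ℏ.
cos θ_min = 6/√42, so θ_min ≈ 22.21°.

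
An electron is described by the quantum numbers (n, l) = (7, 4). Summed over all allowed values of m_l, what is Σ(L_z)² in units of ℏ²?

m_l runs from −4 to 4, i.e. {-4, -3, -2, -1, 0, 1, 2, 3, 4}.
Summing m² from −4 to 4: Σ m_l² = 60.

Σ(L_z)² = 60 ℏ²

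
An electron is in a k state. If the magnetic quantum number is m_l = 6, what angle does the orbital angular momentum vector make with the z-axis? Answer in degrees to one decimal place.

θ ≈ 36.7°

K corresponds to l = 7.
|L| = ℏ√(l(l+1)) = 2√14 ℏ.
L_z = m_l ℏ = 6ℏ.
cos θ = L_z/|L| = 6/√56, so θ ≈ 36.7°.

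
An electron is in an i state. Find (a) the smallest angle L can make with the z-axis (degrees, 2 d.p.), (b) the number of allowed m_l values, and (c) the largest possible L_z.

θ_min ≈ 22.21°; 13 values; L_z,max = 6ℏ

For an i orbital, l = 6.
cos θ_min = 6/√42, so θ_min ≈ 22.21°.
There are 2l+1 = 13 values of m_l.
L_z,max = lℏ = 6ℏ.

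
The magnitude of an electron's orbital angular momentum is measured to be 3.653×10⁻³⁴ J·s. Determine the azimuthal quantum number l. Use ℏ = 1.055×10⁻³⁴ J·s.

l = 3

In units of ℏ, |L| ≈ 3.463.
(|L|/ℏ)² = l(l+1) ≈ 11.99 ⇒ l = 3.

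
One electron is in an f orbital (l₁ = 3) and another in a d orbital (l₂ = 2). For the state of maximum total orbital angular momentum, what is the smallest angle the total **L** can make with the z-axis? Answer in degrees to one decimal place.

θ_min ≈ 24.1°

The total orbital quantum number L ranges from |l₁ − l₂| to l₁ + l₂ in integer steps.
L ∈ {1, 2, 3, 4, 5}.
The maximum is L = 5, with |L_tot| = ℏ√(5·6) = √30 ℏ.
The minimum angle with z is arccos(5/√30) ≈ 24.1°.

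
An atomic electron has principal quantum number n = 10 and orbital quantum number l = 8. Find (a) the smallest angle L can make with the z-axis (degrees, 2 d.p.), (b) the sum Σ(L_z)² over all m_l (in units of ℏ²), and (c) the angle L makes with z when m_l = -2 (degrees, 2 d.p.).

θ_min ≈ 19.47°; Σ(L_z)² = 408 ℏ²; θ(m_l=-2) ≈ 103.63°

cos θ_min = 8/√72, so θ_min ≈ 19.47°.
Σ m_l² = 408, so Σ(L_z)² = 408 ℏ².
For m_l = -2: cos θ = -2/√72, θ ≈ 103.63°.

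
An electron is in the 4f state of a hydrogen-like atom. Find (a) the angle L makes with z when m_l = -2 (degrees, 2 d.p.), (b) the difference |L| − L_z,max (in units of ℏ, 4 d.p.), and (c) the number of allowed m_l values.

4f means n = 4, l = 3.
For m_l = -2: cos θ = -2/√12, θ ≈ 125.26°.
|L| − L_z,max = (2√3 − 3)ℏ ≈ 0.4641ℏ.
There are 2l+1 = 7 values of m_l.

θ(m_l=-2) ≈ 125.26°; |L|−L_z,max ≈ 0.4641ℏ; 7 values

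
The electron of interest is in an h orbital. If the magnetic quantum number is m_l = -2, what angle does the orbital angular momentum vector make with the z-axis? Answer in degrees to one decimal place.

An h state has l = 5.
|L| = √(l(l+1)) ℏ = √30 ℏ.
L_z = m_l ℏ = −2ℏ.
cos θ = L_z/|L| = -2/√30, so θ ≈ 111.4°.

θ ≈ 111.4°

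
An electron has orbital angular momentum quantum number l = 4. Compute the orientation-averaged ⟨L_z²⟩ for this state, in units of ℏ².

The allowed m_l values are -4, -3, -2, -1, 0, 1, 2, 3, 4.
⟨L_z²⟩ = ℏ²·l(l+1)/3 = 6.667ℏ².

⟨L_z²⟩ = 6.667 ℏ²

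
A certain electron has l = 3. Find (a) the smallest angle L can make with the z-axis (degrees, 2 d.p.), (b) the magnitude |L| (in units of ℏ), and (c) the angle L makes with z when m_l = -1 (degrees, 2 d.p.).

cos θ_min = 3/√12, so θ_min ≈ 30.00°.
|L| = ℏ√(3·4) = 2√3 ℏ ≈ 3.464ℏ.
For m_l = -1: cos θ = -1/√12, θ ≈ 106.78°.

θ_min ≈ 30.00°; |L| = 2√3 ℏ ≈ 3.464ℏ; θ(m_l=-1) ≈ 106.78°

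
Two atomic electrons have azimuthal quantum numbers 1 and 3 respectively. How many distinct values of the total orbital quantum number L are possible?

3

Angular momentum addition gives L = |l₁ − l₂|, …, l₁ + l₂.
L ∈ {2, 3, 4}.
That is 3 values.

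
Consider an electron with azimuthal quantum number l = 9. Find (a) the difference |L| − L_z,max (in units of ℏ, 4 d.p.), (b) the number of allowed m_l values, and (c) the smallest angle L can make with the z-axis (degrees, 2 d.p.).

|L| − L_z,max = (3√10 − 9)ℏ ≈ 0.4868ℏ.
There are 2l+1 = 19 values of m_l.
cos θ_min = 9/√90, so θ_min ≈ 18.43°.

|L|−L_z,max ≈ 0.4868ℏ; 19 values; θ_min ≈ 18.43°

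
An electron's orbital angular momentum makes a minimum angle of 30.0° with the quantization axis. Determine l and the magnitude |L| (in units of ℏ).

l = 3, |L| = 2√3 ℏ ≈ 3.464ℏ

At minimum angle, m_l = l, so cos θ = l/√(l(l+1)); cos²θ = l/(l+1) = 0.7500.
Thus l = 0.7500/(1 − 0.7500) ≈ 3.
Then |L| = ℏ√(3·4) = 2√3 ℏ.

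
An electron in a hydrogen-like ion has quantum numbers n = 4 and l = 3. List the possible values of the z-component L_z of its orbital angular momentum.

L_z ∈ {−3ℏ, −2ℏ, −ℏ, 0, ℏ, 2ℏ, 3ℏ}

L_z = m_l ℏ with m_l ranging from −l to +l in integer steps.
For l = 3: m_l ∈ {-3, -2, -1, 0, 1, 2, 3}.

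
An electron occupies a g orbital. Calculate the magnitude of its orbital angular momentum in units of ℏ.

For a g orbital, l = 4.
|L| = ℏ√(l(l+1)) = ℏ√(4·5) = 2√5 ℏ

|L| = 2√5 ℏ ≈ 4.472ℏ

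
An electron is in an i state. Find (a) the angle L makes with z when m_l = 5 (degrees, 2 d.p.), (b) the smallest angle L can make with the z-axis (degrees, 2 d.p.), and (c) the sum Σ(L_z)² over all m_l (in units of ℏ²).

θ(m_l=5) ≈ 39.51°; θ_min ≈ 22.21°; Σ(L_z)² = 182 ℏ²

For an i orbital, l = 6.
For m_l = 5: cos θ = 5/√42, θ ≈ 39.51°.
cos θ_min = 6/√42, so θ_min ≈ 22.21°.
Σ m_l² = 182, so Σ(L_z)² = 182 ℏ².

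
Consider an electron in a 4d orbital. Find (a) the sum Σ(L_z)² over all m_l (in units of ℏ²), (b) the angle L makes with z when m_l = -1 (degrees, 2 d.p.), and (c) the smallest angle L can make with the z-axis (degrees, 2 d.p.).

Σ(L_z)² = 10 ℏ²; θ(m_l=-1) ≈ 114.09°; θ_min ≈ 35.26°

For 4d, l = 2.
Σ m_l² = 10, so Σ(L_z)² = 10 ℏ².
For m_l = -1: cos θ = -1/√6, θ ≈ 114.09°.
cos θ_min = 2/√6, so θ_min ≈ 35.26°.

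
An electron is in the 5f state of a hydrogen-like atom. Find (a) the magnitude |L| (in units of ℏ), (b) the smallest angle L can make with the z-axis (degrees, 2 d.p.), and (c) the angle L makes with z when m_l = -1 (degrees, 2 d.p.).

The 5f subshell has l = 3.
|L| = ℏ√(3·4) = 2√3 ℏ ≈ 3.464ℏ.
cos θ_min = 3/√12, so θ_min ≈ 30.00°.
For m_l = -1: cos θ = -1/√12, θ ≈ 106.78°.

|L| = 2√3 ℏ ≈ 3.464ℏ; θ_min ≈ 30.00°; θ(m_l=-1) ≈ 106.78°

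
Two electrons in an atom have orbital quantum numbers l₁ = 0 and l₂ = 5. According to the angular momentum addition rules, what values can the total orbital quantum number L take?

L = 5

Angular momentum addition gives L = |l₁ − l₂|, …, l₁ + l₂.
Allowed values: L = 5.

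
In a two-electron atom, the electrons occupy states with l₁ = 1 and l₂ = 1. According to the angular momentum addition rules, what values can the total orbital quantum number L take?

L = 0, 1, 2

By the triangle rule, |l₁ − l₂| ≤ L ≤ l₁ + l₂.
So L can be 0, 1, 2.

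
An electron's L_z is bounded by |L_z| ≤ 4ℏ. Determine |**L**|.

|L| = 2√5 ℏ ≈ 4.472ℏ

The maximum L_z equals lℏ, giving l = 4.
|L| = √(l(l+1)) ℏ = 2√5 ℏ.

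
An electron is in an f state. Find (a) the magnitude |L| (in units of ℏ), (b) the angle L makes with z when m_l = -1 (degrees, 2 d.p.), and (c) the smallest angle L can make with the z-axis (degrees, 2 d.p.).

The letter f corresponds to l = 3.
|L| = ℏ√(3·4) = 2√3 ℏ ≈ 3.464ℏ.
For m_l = -1: cos θ = -1/√12, θ ≈ 106.78°.
cos θ_min = 3/√12, so θ_min ≈ 30.00°.

|L| = 2√3 ℏ ≈ 3.464ℏ; θ(m_l=-1) ≈ 106.78°; θ_min ≈ 30.00°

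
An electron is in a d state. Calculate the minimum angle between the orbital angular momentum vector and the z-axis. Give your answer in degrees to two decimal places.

A d state has l = 2.
|L| = √(l(l+1)) ℏ = √6 ℏ.
The smallest angle corresponds to the largest L_z, i.e. m_l = l = 2, giving L_z = 2ℏ.
cos θ_min = 2/√6, so θ_min ≈ 35.26°.

θ_min ≈ 35.26°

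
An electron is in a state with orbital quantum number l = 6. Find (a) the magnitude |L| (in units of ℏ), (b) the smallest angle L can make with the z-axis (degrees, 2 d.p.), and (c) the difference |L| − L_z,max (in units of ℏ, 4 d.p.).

|L| = √42 ℏ ≈ 6.481ℏ; θ_min ≈ 22.21°; |L|−L_z,max ≈ 0.4807ℏ

|L| = ℏ√(6·7) = √42 ℏ ≈ 6.481ℏ.
cos θ_min = 6/√42, so θ_min ≈ 22.21°.
|L| − L_z,max = (√42 − 6)ℏ ≈ 0.4807ℏ.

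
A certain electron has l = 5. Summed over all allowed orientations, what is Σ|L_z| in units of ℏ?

The allowed m_l values are -5, -4, -3, -2, -1, 0, 1, 2, 3, 4, 5.
Σ|m_l| = l(l+1) = 30.

Σ|L_z| = 30 ℏ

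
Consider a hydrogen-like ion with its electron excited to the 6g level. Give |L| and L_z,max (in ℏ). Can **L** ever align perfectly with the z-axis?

The 6g level has l = 4.
|L| = 2√5 ℏ ≈ 4.4721ℏ, while L_z,max = lℏ = 4ℏ.
Since |L| > L_z,max, the vector can never point exactly along z; the closest it comes is θ_min = arccos(4/√20) ≈ 26.6°.

No: L_z,max = 4ℏ < |L| = 2√5 ℏ ≈ 4.472ℏ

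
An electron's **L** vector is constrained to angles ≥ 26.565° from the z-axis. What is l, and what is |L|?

cos²θ_min = l/(l+1) = 0.8000.
l = cos²θ/sin²θ ≈ 4.
Then |L| = ℏ√(4·5) = 2√5 ℏ.

l = 4, |L| = 2√5 ℏ ≈ 4.472ℏ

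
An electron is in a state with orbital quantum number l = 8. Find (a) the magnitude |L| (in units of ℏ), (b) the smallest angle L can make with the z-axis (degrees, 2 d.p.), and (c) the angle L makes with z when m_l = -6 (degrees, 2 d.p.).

|L| = ℏ√(8·9) = 6√2 ℏ ≈ 8.485ℏ.
cos θ_min = 8/√72, so θ_min ≈ 19.47°.
For m_l = -6: cos θ = -6/√72, θ ≈ 135.00°.

|L| = 6√2 ℏ ≈ 8.485ℏ; θ_min ≈ 19.47°; θ(m_l=-6) ≈ 135.00°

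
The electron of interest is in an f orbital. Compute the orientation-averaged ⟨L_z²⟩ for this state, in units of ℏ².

For an f orbital, l = 3.
m_l runs from −3 to 3, i.e. {-3, -2, -1, 0, 1, 2, 3}.
⟨L_z²⟩ = ℏ²·(Σ m_l²)/(2l+1) = ℏ²·28/7 = 4ℏ².

⟨L_z²⟩ = 4 ℏ²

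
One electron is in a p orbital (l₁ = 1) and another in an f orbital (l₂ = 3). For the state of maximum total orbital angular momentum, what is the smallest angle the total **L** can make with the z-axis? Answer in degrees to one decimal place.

θ_min ≈ 26.6°

By the triangle rule, |l₁ − l₂| ≤ L ≤ l₁ + l₂.
Allowed values: L = 2, 3, 4.
The maximum is L = 4, with |L_tot| = ℏ√(4·5) = 2√5 ℏ.
The minimum angle with z is arccos(4/√20) ≈ 26.6°.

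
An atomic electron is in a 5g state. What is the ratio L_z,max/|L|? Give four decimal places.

For 5g, l = 4.
|L| = 2√5 ℏ ≈ 4.4721ℏ, while L_z,max = lℏ = 4ℏ.
L_z,max/|L| = 4/√20 = 0.8944.

L_z,max/|L| = 0.8944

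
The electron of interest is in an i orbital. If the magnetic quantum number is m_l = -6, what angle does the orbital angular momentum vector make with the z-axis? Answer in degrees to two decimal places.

θ ≈ 157.79°

For an i orbital, l = 6.
|L| = ℏ√(l(l+1)) = √42 ℏ.
L_z = m_l ℏ = −6ℏ.
cos θ = L_z/|L| = -6/√42, so θ ≈ 157.79°.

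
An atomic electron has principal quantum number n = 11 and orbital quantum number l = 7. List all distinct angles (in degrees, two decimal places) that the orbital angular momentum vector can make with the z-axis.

|L|² = l(l+1)ℏ² = 56ℏ², so |L| = 2√14 ℏ.
cos θ = m_l/√56 for each m_l ∈ {-7, -6, -5, -4, -3, -2, -1, 0, 1, 2, 3, 4, 5, 6, 7}.

θ ∈ {20.70°, 36.70°, 48.08°, 57.69°, 66.37°, 74.50°, 82.32°, 90.00°, 97.68°, 105.50°, 113.63°, 122.31°, 131.92°, 143.30°, 159.30°}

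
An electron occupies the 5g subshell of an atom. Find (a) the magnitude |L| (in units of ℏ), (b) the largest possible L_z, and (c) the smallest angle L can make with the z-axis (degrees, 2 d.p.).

|L| = 2√5 ℏ ≈ 4.472ℏ; L_z,max = 4ℏ; θ_min ≈ 26.57°

The 5g subshell has l = 4.
|L| = ℏ√(4·5) = 2√5 ℏ ≈ 4.472ℏ.
L_z,max = lℏ = 4ℏ.
cos θ_min = 4/√20, so θ_min ≈ 26.57°.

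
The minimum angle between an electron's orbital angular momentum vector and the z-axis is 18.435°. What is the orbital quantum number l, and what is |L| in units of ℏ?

l = 9, |L| = 3√10 ℏ ≈ 9.487ℏ

At minimum angle, m_l = l, so cos θ = l/√(l(l+1)); cos²θ = l/(l+1) = 0.9000.
Thus l = 0.9000/(1 − 0.9000) ≈ 9.
Then |L| = ℏ√(9·10) = 3√10 ℏ.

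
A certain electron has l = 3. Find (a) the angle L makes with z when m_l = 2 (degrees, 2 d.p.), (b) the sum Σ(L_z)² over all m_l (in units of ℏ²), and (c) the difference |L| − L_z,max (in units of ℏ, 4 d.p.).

θ(m_l=2) ≈ 54.74°; Σ(L_z)² = 28 ℏ²; |L|−L_z,max ≈ 0.4641ℏ

For m_l = 2: cos θ = 2/√12, θ ≈ 54.74°.
Σ m_l² = 28, so Σ(L_z)² = 28 ℏ².
|L| − L_z,max = (2√3 − 3)ℏ ≈ 0.4641ℏ.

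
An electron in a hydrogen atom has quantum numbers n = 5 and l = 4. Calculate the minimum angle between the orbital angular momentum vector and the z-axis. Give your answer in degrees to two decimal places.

θ_min ≈ 26.57°

|L|² = l(l+1)ℏ² = 20ℏ², so |L| = 2√5 ℏ.
The smallest angle corresponds to the largest L_z, i.e. m_l = l = 4, giving L_z = 4ℏ.
cos θ_min = 4/√20, so θ_min ≈ 26.57°.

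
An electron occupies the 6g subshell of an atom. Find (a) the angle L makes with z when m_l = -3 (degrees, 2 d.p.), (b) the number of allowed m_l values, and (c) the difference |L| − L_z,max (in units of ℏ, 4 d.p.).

The 6g subshell has l = 4.
For m_l = -3: cos θ = -3/√20, θ ≈ 132.13°.
There are 2l+1 = 9 values of m_l.
|L| − L_z,max = (2√5 − 4)ℏ ≈ 0.4721ℏ.

θ(m_l=-3) ≈ 132.13°; 9 values; |L|−L_z,max ≈ 0.4721ℏ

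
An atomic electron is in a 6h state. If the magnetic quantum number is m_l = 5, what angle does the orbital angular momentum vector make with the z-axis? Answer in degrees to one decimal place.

6h means n = 6, l = 5.
|L|² = l(l+1)ℏ² = 30ℏ², so |L| = √30 ℏ.
L_z = m_l ℏ = 5ℏ.
cos θ = L_z/|L| = 5/√30, so θ ≈ 24.1°.

θ ≈ 24.1°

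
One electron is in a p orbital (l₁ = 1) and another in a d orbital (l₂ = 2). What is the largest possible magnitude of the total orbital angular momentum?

The total orbital quantum number L ranges from |l₁ − l₂| to l₁ + l₂ in integer steps.
L ∈ {1, 2, 3}.
The largest magnitude corresponds to L = 3: |L_tot| = ℏ√(3·4) = 2√3 ℏ.

|L_tot|_max = 2√3 ℏ ≈ 3.464ℏ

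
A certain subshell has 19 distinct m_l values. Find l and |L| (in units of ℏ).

19 = 2l + 1, so l = (19−1)/2 = 9.
|L| = ℏ√(l(l+1)) = ℏ√(9·10) = 3√10 ℏ.

l = 9, |L| = 3√10 ℏ ≈ 9.487ℏ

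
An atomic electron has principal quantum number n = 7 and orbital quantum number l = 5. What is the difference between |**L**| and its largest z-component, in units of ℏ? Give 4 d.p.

|L| = √30 ℏ ≈ 5.4772ℏ, while L_z,max = lℏ = 5ℏ.
The difference is (√30 − 5)ℏ ≈ 0.4772ℏ.

|L| − L_z,max ≈ 0.4772ℏ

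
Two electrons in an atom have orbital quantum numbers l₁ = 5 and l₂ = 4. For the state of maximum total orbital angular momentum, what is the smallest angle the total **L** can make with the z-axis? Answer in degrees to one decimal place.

By the triangle rule, |l₁ − l₂| ≤ L ≤ l₁ + l₂.
L ∈ {1, 2, 3, 4, 5, 6, 7, 8, 9}.
The maximum is L = 9, with |L_tot| = ℏ√(9·10) = 3√10 ℏ.
The minimum angle with z is arccos(9/√90) ≈ 18.4°.

θ_min ≈ 18.4°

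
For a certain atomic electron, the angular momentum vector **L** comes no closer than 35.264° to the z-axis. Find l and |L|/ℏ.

l = 2, |L| = √6 ℏ ≈ 2.449ℏ

At minimum angle, m_l = l, so cos θ = l/√(l(l+1)); cos²θ = l/(l+1) = 0.6667.
Solving: l = 2.
Then |L| = ℏ√(2·3) = √6 ℏ.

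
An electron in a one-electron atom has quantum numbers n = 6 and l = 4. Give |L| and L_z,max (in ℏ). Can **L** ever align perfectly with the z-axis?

No: L_z,max = 4ℏ < |L| = 2√5 ℏ ≈ 4.472ℏ

|L| = 2√5 ℏ ≈ 4.4721ℏ, while L_z,max = lℏ = 4ℏ.
Since |L| > L_z,max, the vector can never point exactly along z; the closest it comes is θ_min = arccos(4/√20) ≈ 26.6°.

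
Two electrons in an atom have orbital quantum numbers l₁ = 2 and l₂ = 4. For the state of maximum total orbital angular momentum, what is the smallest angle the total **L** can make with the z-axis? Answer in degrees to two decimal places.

θ_min ≈ 22.21°

Angular momentum addition gives L = |l₁ − l₂|, …, l₁ + l₂.
L ∈ {2, 3, 4, 5, 6}.
The maximum is L = 6, with |L_tot| = ℏ√(6·7) = √42 ℏ.
The minimum angle with z is arccos(6/√42) ≈ 22.21°.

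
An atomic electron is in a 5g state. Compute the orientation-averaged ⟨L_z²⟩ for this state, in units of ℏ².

⟨L_z²⟩ = 6.667 ℏ²

For 5g, l = 4.
The allowed m_l values are -4, -3, -2, -1, 0, 1, 2, 3, 4.
⟨L_z²⟩ = ℏ²·l(l+1)/3 = 6.667ℏ².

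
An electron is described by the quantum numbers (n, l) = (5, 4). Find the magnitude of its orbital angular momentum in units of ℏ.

|L| = ℏ√(l(l+1)) = ℏ√(4·5) = 2√5 ℏ

|L| = 2√5 ℏ ≈ 4.472ℏ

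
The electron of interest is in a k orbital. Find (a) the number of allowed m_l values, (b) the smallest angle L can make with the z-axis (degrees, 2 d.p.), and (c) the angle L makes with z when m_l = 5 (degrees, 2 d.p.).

The letter k corresponds to l = 7.
There are 2l+1 = 15 values of m_l.
cos θ_min = 7/√56, so θ_min ≈ 20.70°.
For m_l = 5: cos θ = 5/√56, θ ≈ 48.08°.

15 values; θ_min ≈ 20.70°; θ(m_l=5) ≈ 48.08°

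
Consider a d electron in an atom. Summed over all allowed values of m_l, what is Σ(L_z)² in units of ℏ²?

Σ(L_z)² = 10 ℏ²

A d state has l = 2.
The allowed m_l values are -2, -1, 0, 1, 2.
Summing m² from −2 to 2: Σ m_l² = 10.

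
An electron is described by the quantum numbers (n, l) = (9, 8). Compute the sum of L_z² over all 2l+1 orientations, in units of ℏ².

Σ(L_z)² = 408 ℏ²

m_l runs from −8 to 8, i.e. {-8, -7, -6, -5, -4, -3, -2, -1, 0, 1, 2, 3, 4, 5, 6, 7, 8}.
Σ m_l² = l(l+1)(2l+1)/3 = 8·9·17/3 = 408.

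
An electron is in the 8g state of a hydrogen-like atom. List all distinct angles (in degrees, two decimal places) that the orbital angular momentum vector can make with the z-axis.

The 8g subshell has l = 4.
|L|² = l(l+1)ℏ² = 20ℏ², so |L| = 2√5 ℏ.
cos θ = m_l/√20 for each m_l ∈ {-4, -3, -2, -1, 0, 1, 2, 3, 4}.

θ ∈ {26.57°, 47.87°, 63.43°, 77.08°, 90.00°, 102.92°, 116.57°, 132.13°, 153.43°}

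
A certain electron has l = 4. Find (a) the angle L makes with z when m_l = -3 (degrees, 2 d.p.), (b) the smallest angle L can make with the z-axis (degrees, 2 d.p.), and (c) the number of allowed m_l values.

For m_l = -3: cos θ = -3/√20, θ ≈ 132.13°.
cos θ_min = 4/√20, so θ_min ≈ 26.57°.
There are 2l+1 = 9 values of m_l.

θ(m_l=-3) ≈ 132.13°; θ_min ≈ 26.57°; 9 values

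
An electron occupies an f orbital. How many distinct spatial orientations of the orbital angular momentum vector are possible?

For an f orbital, l = 3.
The number of m_l values is 2l + 1 = 2·3 + 1 = 7.

7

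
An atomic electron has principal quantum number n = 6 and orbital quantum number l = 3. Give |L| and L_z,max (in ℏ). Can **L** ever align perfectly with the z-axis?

No: L_z,max = 3ℏ < |L| = 2√3 ℏ ≈ 3.464ℏ

|L| = 2√3 ℏ ≈ 3.4641ℏ, while L_z,max = lℏ = 3ℏ.
Since |L| > L_z,max, the vector can never point exactly along z; the closest it comes is θ_min = arccos(3/√12) ≈ 30.0°.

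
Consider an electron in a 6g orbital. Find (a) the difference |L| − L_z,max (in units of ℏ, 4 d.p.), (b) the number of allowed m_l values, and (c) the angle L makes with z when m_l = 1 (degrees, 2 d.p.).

The 6g subshell has l = 4.
|L| − L_z,max = (2√5 − 4)ℏ ≈ 0.4721ℏ.
There are 2l+1 = 9 values of m_l.
For m_l = 1: cos θ = 1/√20, θ ≈ 77.08°.

|L|−L_z,max ≈ 0.4721ℏ; 9 values; θ(m_l=1) ≈ 77.08°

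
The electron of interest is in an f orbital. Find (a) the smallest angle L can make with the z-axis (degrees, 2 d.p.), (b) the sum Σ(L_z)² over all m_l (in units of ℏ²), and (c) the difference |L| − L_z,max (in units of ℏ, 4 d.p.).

θ_min ≈ 30.00°; Σ(L_z)² = 28 ℏ²; |L|−L_z,max ≈ 0.4641ℏ

An f state has l = 3.
cos θ_min = 3/√12, so θ_min ≈ 30.00°.
Σ m_l² = 28, so Σ(L_z)² = 28 ℏ².
|L| − L_z,max = (2√3 − 3)ℏ ≈ 0.4641ℏ.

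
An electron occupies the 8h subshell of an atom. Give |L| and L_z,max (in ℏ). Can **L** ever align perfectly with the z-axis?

No: L_z,max = 5ℏ < |L| = √30 ℏ ≈ 5.477ℏ

For 8h, l = 5.
|L| = √30 ℏ ≈ 5.4772ℏ, while L_z,max = lℏ = 5ℏ.
Since |L| > L_z,max, the vector can never point exactly along z; the closest it comes is θ_min = arccos(5/√30) ≈ 24.1°.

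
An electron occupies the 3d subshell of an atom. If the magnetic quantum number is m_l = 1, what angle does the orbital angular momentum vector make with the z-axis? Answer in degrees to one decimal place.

θ ≈ 65.9°

3d means n = 3, l = 2.
|L|² = l(l+1)ℏ² = 6ℏ², so |L| = √6 ℏ.
L_z = m_l ℏ = 1ℏ.
cos θ = L_z/|L| = 1/√6, so θ ≈ 65.9°.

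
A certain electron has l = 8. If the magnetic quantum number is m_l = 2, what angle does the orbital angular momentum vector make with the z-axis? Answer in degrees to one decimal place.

θ ≈ 76.4°

|L| = ℏ√(l(l+1)) = 6√2 ℏ.
L_z = m_l ℏ = 2ℏ.
cos θ = L_z/|L| = 2/√72, so θ ≈ 76.4°.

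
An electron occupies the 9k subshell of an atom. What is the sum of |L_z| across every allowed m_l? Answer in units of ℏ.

Σ|L_z| = 56 ℏ

9k means n = 9, l = 7.
m_l runs from −7 to 7, i.e. {-7, -6, -5, -4, -3, -2, -1, 0, 1, 2, 3, 4, 5, 6, 7}.
Σ|m_l| = l(l+1) = 56.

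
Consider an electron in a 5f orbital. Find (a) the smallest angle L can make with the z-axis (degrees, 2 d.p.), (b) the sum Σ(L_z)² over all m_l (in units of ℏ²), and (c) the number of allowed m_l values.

θ_min ≈ 30.00°; Σ(L_z)² = 28 ℏ²; 7 values

For 5f, l = 3.
cos θ_min = 3/√12, so θ_min ≈ 30.00°.
Σ m_l² = 28, so Σ(L_z)² = 28 ℏ².
There are 2l+1 = 7 values of m_l.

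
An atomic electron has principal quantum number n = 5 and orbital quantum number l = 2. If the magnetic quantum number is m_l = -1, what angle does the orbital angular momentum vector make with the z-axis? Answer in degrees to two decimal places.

|L| = √(l(l+1)) ℏ = √6 ℏ.
L_z = m_l ℏ = −1ℏ.
cos θ = L_z/|L| = -1/√6, so θ ≈ 114.09°.

θ ≈ 114.09°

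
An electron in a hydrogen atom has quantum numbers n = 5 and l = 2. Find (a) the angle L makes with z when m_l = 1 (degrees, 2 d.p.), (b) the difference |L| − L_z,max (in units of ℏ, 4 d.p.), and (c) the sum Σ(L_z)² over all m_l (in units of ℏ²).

θ(m_l=1) ≈ 65.91°; |L|−L_z,max ≈ 0.4495ℏ; Σ(L_z)² = 10 ℏ²

For m_l = 1: cos θ = 1/√6, θ ≈ 65.91°.
|L| − L_z,max = (√6 − 2)ℏ ≈ 0.4495ℏ.
Σ m_l² = 10, so Σ(L_z)² = 10 ℏ².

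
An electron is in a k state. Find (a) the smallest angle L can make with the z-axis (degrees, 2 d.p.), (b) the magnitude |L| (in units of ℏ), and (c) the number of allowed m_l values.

A k state has l = 7.
cos θ_min = 7/√56, so θ_min ≈ 20.70°.
|L| = ℏ√(7·8) = 2√14 ℏ ≈ 7.483ℏ.
There are 2l+1 = 15 values of m_l.

θ_min ≈ 20.70°; |L| = 2√14 ℏ ≈ 7.483ℏ; 15 values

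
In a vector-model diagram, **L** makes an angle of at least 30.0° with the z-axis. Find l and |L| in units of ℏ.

l = 3, |L| = 2√3 ℏ ≈ 3.464ℏ

At minimum angle, m_l = l, so cos θ = l/√(l(l+1)); cos²θ = l/(l+1) = 0.7500.
Thus l = 0.7500/(1 − 0.7500) ≈ 3.
Then |L| = ℏ√(3·4) = 2√3 ℏ.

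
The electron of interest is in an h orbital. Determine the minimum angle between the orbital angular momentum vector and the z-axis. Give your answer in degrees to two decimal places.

θ_min ≈ 24.09°

H corresponds to l = 5.
|L| = √(l(l+1)) ℏ = √30 ℏ.
The smallest angle corresponds to the largest L_z, i.e. m_l = l = 5, giving L_z = 5ℏ.
cos θ_min = 5/√30, so θ_min ≈ 24.09°.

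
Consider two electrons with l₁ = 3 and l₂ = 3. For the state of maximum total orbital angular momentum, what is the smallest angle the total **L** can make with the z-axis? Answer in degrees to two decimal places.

Angular momentum addition gives L = |l₁ − l₂|, …, l₁ + l₂.
Allowed values: L = 0, 1, 2, 3, 4, 5, 6.
The maximum is L = 6, with |L_tot| = ℏ√(6·7) = √42 ℏ.
The minimum angle with z is arccos(6/√42) ≈ 22.21°.

θ_min ≈ 22.21°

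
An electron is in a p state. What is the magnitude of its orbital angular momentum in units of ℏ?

|L| = √2 ℏ ≈ 1.414ℏ

A p state has l = 1.
|L| = ℏ√(l(l+1)) = ℏ√(1·2) = √2 ℏ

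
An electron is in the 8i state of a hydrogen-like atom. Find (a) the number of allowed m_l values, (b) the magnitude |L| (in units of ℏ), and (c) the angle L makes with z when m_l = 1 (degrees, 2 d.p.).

For 8i, l = 6.
There are 2l+1 = 13 values of m_l.
|L| = ℏ√(6·7) = √42 ℏ ≈ 6.481ℏ.
For m_l = 1: cos θ = 1/√42, θ ≈ 81.12°.

13 values; |L| = √42 ℏ ≈ 6.481ℏ; θ(m_l=1) ≈ 81.12°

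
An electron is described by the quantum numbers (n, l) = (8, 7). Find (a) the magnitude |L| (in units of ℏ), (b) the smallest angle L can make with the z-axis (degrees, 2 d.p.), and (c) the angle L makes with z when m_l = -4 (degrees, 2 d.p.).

|L| = ℏ√(7·8) = 2√14 ℏ ≈ 7.483ℏ.
cos θ_min = 7/√56, so θ_min ≈ 20.70°.
For m_l = -4: cos θ = -4/√56, θ ≈ 122.31°.

|L| = 2√14 ℏ ≈ 7.483ℏ; θ_min ≈ 20.70°; θ(m_l=-4) ≈ 122.31°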